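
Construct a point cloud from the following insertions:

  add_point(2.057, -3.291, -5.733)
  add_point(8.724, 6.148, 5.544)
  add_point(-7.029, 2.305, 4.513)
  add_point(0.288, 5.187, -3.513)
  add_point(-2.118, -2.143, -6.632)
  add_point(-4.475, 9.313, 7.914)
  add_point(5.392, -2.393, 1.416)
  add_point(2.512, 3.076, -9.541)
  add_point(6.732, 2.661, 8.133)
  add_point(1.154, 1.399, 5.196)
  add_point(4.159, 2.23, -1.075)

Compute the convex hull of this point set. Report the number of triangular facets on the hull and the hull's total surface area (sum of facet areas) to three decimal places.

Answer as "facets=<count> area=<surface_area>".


Extreme-point indices: [0, 1, 2, 4, 5, 6, 7, 8] — 8 of 11 on the boundary.

Area of each hull facet:
  f1: (p5, p7, p2) → 69.1118
  f2: (p5, p7, p1) → 112.8996
  f3: (p8, p5, p2) → 52.7248
  f4: (p8, p5, p1) → 31.1313
  f5: (p4, p0, p2) → 27.5894
  f6: (p4, p7, p2) → 46.3278
  f7: (p4, p7, p0) → 15.8305
  f8: (p6, p8, p1) → 20.2841
  f9: (p6, p7, p1) → 63.1127
  f10: (p6, p7, p0) → 27.7625
  f11: (p6, p0, p2) → 53.6059
  f12: (p6, p8, p2) → 56.3346
Σ area = 576.715

Euler: V−E+F = 8−18+12 = 2.

facets=12 area=576.715


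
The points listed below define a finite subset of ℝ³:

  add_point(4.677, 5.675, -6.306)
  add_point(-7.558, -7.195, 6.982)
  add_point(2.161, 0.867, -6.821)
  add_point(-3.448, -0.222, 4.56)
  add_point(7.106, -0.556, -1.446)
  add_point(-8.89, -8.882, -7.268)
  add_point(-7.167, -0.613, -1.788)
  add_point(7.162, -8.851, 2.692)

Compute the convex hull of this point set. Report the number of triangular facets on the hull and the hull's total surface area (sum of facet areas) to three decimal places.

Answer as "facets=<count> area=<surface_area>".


facets=12 area=646.745

Extreme-point indices: [0, 1, 2, 3, 4, 5, 6, 7] — 8 of 8 on the boundary.

Area of each hull facet:
  f1: (p1, p7, p5) → 108.8898
  f2: (p6, p0, p5) → 67.1354
  f3: (p6, p1, p5) → 55.1246
  f4: (p2, p7, p5) → 105.3505
  f5: (p2, p0, p5) → 14.5545
  f6: (p4, p2, p7) → 29.9164
  f7: (p4, p2, p0) → 19.8438
  f8: (p3, p6, p0) → 51.3590
  f9: (p3, p6, p1) → 31.0953
  f10: (p3, p4, p0) → 50.2084
  f11: (p3, p1, p7) → 57.9971
  f12: (p3, p4, p7) → 55.2705
Σ area = 646.745

Euler: V−E+F = 8−18+12 = 2.


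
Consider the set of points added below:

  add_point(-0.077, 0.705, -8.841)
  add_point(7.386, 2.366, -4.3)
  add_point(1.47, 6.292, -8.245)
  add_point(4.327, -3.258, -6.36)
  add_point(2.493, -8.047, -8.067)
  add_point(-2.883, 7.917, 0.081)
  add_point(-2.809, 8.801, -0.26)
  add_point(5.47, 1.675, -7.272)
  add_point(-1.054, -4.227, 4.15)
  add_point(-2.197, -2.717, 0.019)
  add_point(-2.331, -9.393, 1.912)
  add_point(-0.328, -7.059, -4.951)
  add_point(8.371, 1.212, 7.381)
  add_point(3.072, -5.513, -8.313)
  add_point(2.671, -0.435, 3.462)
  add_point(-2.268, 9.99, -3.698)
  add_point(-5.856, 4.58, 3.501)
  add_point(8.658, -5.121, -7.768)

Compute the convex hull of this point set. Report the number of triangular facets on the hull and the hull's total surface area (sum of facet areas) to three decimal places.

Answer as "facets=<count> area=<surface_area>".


facets=24 area=777.630

14 of the 18 inputs are extreme points: [0, 1, 2, 4, 6, 7, 8, 10, 11, 12, 13, 15, 16, 17].

Facet areas (half cross-product norm):
  f1: (p12, p10, p17) → 109.1927
  f2: (p8, p10, p16) → 21.9666
  f3: (p8, p12, p16) → 57.0514
  f4: (p8, p12, p10) → 22.6432
  f5: (p4, p10, p17) → 34.9084
  f6: (p15, p0, p16) → 52.4620
  f7: (p13, p0, p17) → 18.0842
  f8: (p13, p4, p17) → 7.0538
  f9: (p13, p4, p0) → 5.8158
  f10: (p11, p4, p10) → 10.5231
  f11: (p11, p4, p0) → 18.5776
  f12: (p11, p10, p16) → 54.0236
  f13: (p11, p0, p16) → 60.7767
  f14: (p6, p12, p16) → 48.0258
  f15: (p6, p15, p16) → 6.5925
  f16: (p6, p15, p12) → 24.5162
  f17: (p2, p0, p17) → 29.3462
  f18: (p2, p15, p0) → 18.2473
  f19: (p1, p12, p17) → 46.7262
  f20: (p1, p15, p12) → 72.3173
  f21: (p1, p2, p15) → 26.6395
  f22: (p7, p2, p17) → 8.0700
  f23: (p7, p1, p17) → 13.5524
  f24: (p7, p1, p2) → 10.5174
Σ area = 777.630

Euler characteristic 14−36+24 = 2 ✓


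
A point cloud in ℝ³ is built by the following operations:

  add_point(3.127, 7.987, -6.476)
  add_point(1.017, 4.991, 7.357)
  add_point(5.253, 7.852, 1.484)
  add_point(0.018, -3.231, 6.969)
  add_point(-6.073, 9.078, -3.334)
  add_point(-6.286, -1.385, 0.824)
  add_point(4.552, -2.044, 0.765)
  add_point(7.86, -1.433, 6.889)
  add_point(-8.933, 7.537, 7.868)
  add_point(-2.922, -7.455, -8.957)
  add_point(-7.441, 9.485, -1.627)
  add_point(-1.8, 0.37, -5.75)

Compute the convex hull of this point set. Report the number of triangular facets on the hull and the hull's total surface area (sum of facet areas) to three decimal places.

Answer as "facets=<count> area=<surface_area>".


11 of the 12 inputs are extreme points: [0, 1, 2, 3, 4, 5, 6, 7, 8, 9, 10].

Triangle areas on the boundary:
  f1: (p2, p10, p8) → 64.2163
  f2: (p3, p7, p8) → 50.3832
  f3: (p3, p9, p7) → 65.7099
  f4: (p1, p7, p8) → 23.2790
  f5: (p1, p2, p8) → 35.2727
  f6: (p1, p2, p7) → 35.9697
  f7: (p6, p9, p7) → 16.6033
  f8: (p0, p2, p10) → 47.6403
  f9: (p0, p6, p9) → 82.3790
  f10: (p0, p2, p7) → 38.1340
  f11: (p0, p6, p7) → 37.8425
  f12: (p5, p3, p8) → 52.2479
  f13: (p5, p3, p9) → 52.1302
  f14: (p5, p10, p8) → 50.6078
  f15: (p5, p10, p9) → 63.1351
  f16: (p4, p10, p9) → 16.8304
  f17: (p4, p0, p9) → 80.5452
  f18: (p4, p0, p10) → 5.8205
Σ area = 818.747

Euler: V−E+F = 11−27+18 = 2.

facets=18 area=818.747


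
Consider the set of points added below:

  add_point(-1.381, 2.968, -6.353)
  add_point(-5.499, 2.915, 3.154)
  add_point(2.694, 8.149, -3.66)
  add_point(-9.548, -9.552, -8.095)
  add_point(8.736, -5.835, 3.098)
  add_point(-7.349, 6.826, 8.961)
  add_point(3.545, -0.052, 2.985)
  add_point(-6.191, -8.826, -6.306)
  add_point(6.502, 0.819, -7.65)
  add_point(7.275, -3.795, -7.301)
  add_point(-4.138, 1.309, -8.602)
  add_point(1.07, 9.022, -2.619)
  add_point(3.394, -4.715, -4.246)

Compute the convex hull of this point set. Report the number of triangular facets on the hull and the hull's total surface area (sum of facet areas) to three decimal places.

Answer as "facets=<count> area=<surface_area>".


9 of the 13 inputs are extreme points: [2, 3, 4, 5, 7, 8, 9, 10, 11].

Facet areas (half cross-product norm):
  f1: (p5, p4, p3) → 213.1503
  f2: (p5, p11, p4) → 126.8065
  f3: (p7, p4, p3) → 2.5729
  f4: (p7, p9, p3) → 14.9798
  f5: (p7, p9, p4) → 77.0711
  f6: (p10, p9, p3) → 76.2741
  f7: (p10, p5, p3) → 112.2178
  f8: (p10, p5, p11) → 80.0143
  f9: (p8, p9, p4) → 24.0713
  f10: (p8, p10, p9) → 24.4937
  f11: (p2, p11, p4) → 15.9731
  f12: (p2, p8, p4) → 58.4369
  f13: (p2, p10, p11) → 11.4946
  f14: (p2, p8, p10) → 44.7161
Σ area = 882.272

Euler characteristic 9−21+14 = 2 ✓

facets=14 area=882.272


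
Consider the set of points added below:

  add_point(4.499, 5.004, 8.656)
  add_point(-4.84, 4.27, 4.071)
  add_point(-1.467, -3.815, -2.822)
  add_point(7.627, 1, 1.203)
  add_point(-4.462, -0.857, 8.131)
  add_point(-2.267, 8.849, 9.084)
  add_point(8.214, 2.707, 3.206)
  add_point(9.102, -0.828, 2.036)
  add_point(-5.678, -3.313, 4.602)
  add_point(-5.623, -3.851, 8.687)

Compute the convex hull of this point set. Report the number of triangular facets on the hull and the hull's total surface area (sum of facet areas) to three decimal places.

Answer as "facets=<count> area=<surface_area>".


facets=14 area=450.051

Hull vertices (9/10): indices [0, 1, 2, 3, 5, 6, 7, 8, 9].

Per-facet area ½‖(b−a)×(c−a)‖:
  f1: (p9, p2, p8) → 9.3764
  f2: (p9, p2, p7) → 73.2359
  f3: (p1, p2, p8) → 32.6417
  f4: (p1, p9, p8) → 15.4483
  f5: (p1, p9, p5) → 33.0697
  f6: (p0, p9, p7) → 66.8706
  f7: (p0, p9, p5) → 49.4976
  f8: (p3, p2, p7) → 13.1800
  f9: (p3, p1, p2) → 58.8943
  f10: (p3, p1, p5) → 47.9156
  f11: (p6, p0, p5) → 20.2822
  f12: (p6, p3, p5) → 16.3152
  f13: (p6, p0, p7) → 9.9766
  f14: (p6, p3, p7) → 3.3472
Σ area = 450.051

Euler: V−E+F = 9−21+14 = 2.


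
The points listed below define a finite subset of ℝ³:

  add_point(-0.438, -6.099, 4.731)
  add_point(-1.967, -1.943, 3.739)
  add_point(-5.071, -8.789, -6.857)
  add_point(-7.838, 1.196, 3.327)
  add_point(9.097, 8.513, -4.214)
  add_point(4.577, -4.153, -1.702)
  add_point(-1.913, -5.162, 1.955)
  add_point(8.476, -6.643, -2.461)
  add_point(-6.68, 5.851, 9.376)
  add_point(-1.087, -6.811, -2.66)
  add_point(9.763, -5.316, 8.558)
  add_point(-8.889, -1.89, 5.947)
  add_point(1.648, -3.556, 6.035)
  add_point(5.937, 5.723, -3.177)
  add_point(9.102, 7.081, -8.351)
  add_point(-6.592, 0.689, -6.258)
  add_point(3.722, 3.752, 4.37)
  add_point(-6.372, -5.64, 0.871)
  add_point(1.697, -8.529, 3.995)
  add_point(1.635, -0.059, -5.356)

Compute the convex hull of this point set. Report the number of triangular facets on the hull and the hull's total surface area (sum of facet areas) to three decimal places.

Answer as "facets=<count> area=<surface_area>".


Hull vertices (12/20): indices [2, 3, 4, 7, 8, 10, 11, 14, 15, 16, 17, 18].

Facet areas (half cross-product norm):
  f1: (p8, p10, p11) → 82.9115
  f2: (p18, p10, p11) → 55.5576
  f3: (p7, p18, p10) → 44.1436
  f4: (p7, p18, p2) → 59.9194
  f5: (p16, p4, p10) → 61.0110
  f6: (p16, p8, p10) → 61.3374
  f7: (p16, p8, p4) → 48.3234
  f8: (p3, p8, p11) → 16.1438
  f9: (p17, p2, p11) → 9.2633
  f10: (p17, p18, p11) → 30.0325
  f11: (p17, p18, p2) → 38.4548
  f12: (p15, p8, p4) → 140.9030
  f13: (p15, p3, p8) → 22.9925
  f14: (p15, p2, p11) → 60.6156
  f15: (p15, p3, p11) → 15.9751
  f16: (p14, p15, p4) → 37.3742
  f17: (p14, p15, p2) → 80.1740
  f18: (p14, p7, p2) → 107.4783
  f19: (p14, p4, p10) → 37.7789
  f20: (p14, p7, p10) → 80.2915
Σ area = 1090.681

Euler characteristic 12−30+20 = 2 ✓

facets=20 area=1090.681


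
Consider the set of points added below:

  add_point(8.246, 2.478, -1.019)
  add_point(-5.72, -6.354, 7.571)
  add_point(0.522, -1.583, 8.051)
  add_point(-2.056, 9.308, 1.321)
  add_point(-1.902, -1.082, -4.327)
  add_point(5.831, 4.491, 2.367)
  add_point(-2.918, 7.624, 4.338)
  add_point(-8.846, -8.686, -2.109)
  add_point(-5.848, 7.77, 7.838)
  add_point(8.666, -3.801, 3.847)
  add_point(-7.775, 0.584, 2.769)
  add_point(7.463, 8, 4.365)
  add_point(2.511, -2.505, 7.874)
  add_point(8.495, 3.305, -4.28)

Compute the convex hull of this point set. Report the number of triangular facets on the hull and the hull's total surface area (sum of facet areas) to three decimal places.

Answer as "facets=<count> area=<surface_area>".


facets=18 area=813.801

Hull vertices (11/14): indices [1, 2, 3, 4, 7, 8, 9, 10, 11, 12, 13].

Per-facet area ½‖(b−a)×(c−a)‖:
  f1: (p13, p9, p7) → 102.9417
  f2: (p1, p9, p7) → 78.3250
  f3: (p11, p13, p9) → 50.1440
  f4: (p11, p13, p3) → 49.5799
  f5: (p4, p3, p7) → 53.0146
  f6: (p4, p13, p7) → 27.4328
  f7: (p4, p13, p3) → 62.9581
  f8: (p12, p1, p9) → 25.6636
  f9: (p12, p1, p2) → 7.6942
  f10: (p12, p11, p9) → 42.5723
  f11: (p10, p3, p7) → 38.4318
  f12: (p10, p1, p7) → 41.4278
  f13: (p8, p1, p2) → 44.4800
  f14: (p8, p11, p3) → 38.1205
  f15: (p8, p10, p3) → 33.8522
  f16: (p8, p10, p1) → 37.5758
  f17: (p8, p12, p2) → 6.4786
  f18: (p8, p12, p11) → 73.1086
Σ area = 813.801

Euler: V−E+F = 11−27+18 = 2.


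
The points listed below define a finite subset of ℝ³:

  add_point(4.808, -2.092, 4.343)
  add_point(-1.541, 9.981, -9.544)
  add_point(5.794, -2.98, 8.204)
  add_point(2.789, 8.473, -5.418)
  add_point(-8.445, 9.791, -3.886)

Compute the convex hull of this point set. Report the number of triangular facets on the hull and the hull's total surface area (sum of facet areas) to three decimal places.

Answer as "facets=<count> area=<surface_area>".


facets=6 area=290.729

Points on the hull: [0, 1, 2, 3, 4] (5 of 5).

Triangle areas on the boundary:
  f1: (p0, p2, p4) → 28.9037
  f2: (p0, p1, p4) → 84.9022
  f3: (p3, p2, p4) → 102.0529
  f4: (p3, p1, p4) → 27.3571
  f5: (p3, p0, p2) → 16.6557
  f6: (p3, p0, p1) → 30.8568
Σ area = 290.729

Check V−E+F: 5 − 9 + 6 = 2.


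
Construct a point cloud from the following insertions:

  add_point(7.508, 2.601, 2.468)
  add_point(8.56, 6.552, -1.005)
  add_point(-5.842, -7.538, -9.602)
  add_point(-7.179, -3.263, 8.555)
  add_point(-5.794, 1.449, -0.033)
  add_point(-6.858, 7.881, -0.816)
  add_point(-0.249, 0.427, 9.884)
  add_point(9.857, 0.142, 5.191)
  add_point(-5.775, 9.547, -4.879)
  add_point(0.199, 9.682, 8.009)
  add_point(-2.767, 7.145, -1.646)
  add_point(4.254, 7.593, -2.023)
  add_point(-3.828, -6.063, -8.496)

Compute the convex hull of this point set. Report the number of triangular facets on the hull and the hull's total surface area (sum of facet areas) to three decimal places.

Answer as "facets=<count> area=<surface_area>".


facets=16 area=913.498

Points on the hull: [1, 2, 3, 5, 6, 7, 8, 9, 11, 12] (10 of 13).

Facet areas (half cross-product norm):
  f1: (p2, p7, p3) → 161.7973
  f2: (p1, p9, p7) → 55.7698
  f3: (p6, p7, p3) → 31.3865
  f4: (p6, p9, p3) → 33.3852
  f5: (p6, p9, p7) → 52.4141
  f6: (p8, p1, p2) → 133.3070
  f7: (p12, p2, p7) → 9.8893
  f8: (p12, p1, p7) → 86.0049
  f9: (p12, p1, p2) → 3.9130
  f10: (p5, p2, p3) → 121.5203
  f11: (p5, p8, p2) → 39.8127
  f12: (p5, p9, p3) → 77.6636
  f13: (p5, p8, p9) → 22.5975
  f14: (p11, p1, p9) → 24.5994
  f15: (p11, p8, p9) → 57.9019
  f16: (p11, p8, p1) → 1.5358
Σ area = 913.498

Euler characteristic 10−24+16 = 2 ✓


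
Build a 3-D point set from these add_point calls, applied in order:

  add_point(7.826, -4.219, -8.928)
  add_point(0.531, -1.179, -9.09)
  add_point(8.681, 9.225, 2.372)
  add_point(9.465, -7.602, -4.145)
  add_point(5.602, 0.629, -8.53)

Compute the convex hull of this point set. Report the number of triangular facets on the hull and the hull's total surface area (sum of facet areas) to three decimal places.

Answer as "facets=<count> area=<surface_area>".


facets=6 area=255.827

Extreme-point indices: [0, 1, 2, 3, 4] — 5 of 5 on the boundary.

Per-facet area ½‖(b−a)×(c−a)‖:
  f1: (p2, p3, p1) → 100.7591
  f2: (p0, p3, p1) → 21.1112
  f3: (p0, p2, p3) → 53.2497
  f4: (p4, p2, p1) → 33.6763
  f5: (p4, p0, p1) → 14.4299
  f6: (p4, p0, p2) → 32.6011
Σ area = 255.827

Euler: V−E+F = 5−9+6 = 2.


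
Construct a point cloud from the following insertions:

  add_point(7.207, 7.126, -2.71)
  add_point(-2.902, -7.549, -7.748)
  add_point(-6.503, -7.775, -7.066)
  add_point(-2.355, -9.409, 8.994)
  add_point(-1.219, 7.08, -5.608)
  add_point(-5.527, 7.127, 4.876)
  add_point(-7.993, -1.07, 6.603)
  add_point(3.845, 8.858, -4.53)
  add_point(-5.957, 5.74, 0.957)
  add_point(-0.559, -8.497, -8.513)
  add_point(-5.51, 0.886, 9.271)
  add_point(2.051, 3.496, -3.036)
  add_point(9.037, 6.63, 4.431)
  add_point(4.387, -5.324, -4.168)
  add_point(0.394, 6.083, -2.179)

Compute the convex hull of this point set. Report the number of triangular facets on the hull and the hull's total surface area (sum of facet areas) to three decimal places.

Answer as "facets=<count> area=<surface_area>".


12 of the 15 inputs are extreme points: [0, 2, 3, 4, 5, 6, 7, 8, 9, 10, 12, 13].

Triangle areas on the boundary:
  f1: (p10, p3, p6) → 21.3008
  f2: (p10, p3, p12) → 87.9704
  f3: (p13, p3, p12) → 117.3038
  f4: (p13, p9, p3) → 55.7970
  f5: (p2, p4, p9) → 47.8770
  f6: (p2, p3, p6) → 77.5395
  f7: (p2, p9, p3) → 51.3193
  f8: (p5, p10, p12) → 55.6392
  f9: (p5, p10, p6) → 15.7854
  f10: (p0, p13, p9) → 36.2026
  f11: (p0, p13, p12) → 47.2315
  f12: (p8, p2, p4) → 62.5164
  f13: (p8, p5, p4) → 13.2255
  f14: (p8, p2, p6) → 67.2482
  f15: (p8, p5, p6) → 18.0271
  f16: (p7, p4, p9) → 41.1762
  f17: (p7, p0, p9) → 38.2841
  f18: (p7, p5, p4) → 30.5830
  f19: (p7, p5, p12) → 68.1221
  f20: (p7, p0, p12) → 11.8456
Σ area = 964.995

Euler characteristic 12−30+20 = 2 ✓

facets=20 area=964.995


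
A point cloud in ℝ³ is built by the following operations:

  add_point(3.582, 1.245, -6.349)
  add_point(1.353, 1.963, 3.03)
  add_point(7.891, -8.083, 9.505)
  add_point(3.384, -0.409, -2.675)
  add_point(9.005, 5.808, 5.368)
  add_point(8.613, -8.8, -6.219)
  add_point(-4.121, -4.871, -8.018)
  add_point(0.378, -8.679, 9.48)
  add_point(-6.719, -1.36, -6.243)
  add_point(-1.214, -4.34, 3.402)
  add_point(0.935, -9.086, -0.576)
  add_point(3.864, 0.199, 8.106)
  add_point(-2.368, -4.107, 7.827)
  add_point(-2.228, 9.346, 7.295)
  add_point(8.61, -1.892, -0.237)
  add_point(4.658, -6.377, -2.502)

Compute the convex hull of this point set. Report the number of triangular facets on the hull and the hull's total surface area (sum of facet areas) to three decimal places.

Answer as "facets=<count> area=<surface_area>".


Points on the hull: [0, 2, 4, 5, 6, 7, 8, 10, 12, 13] (10 of 16).

Triangle areas on the boundary:
  f1: (p13, p2, p4) → 85.5457
  f2: (p5, p2, p4) → 111.0643
  f3: (p7, p13, p2) → 68.9793
  f4: (p7, p5, p2) → 59.3324
  f5: (p0, p5, p4) → 76.4532
  f6: (p0, p13, p8) → 87.4992
  f7: (p0, p13, p4) → 80.9507
  f8: (p12, p13, p8) → 98.4467
  f9: (p12, p7, p8) → 34.3357
  f10: (p12, p7, p13) → 21.2575
  f11: (p10, p7, p5) → 37.1599
  f12: (p6, p0, p8) → 23.4129
  f13: (p6, p0, p5) → 54.9060
  f14: (p6, p10, p5) → 47.3062
  f15: (p6, p7, p8) → 43.4217
  f16: (p6, p10, p7) → 35.6592
Σ area = 965.731

Euler: V−E+F = 10−24+16 = 2.

facets=16 area=965.731


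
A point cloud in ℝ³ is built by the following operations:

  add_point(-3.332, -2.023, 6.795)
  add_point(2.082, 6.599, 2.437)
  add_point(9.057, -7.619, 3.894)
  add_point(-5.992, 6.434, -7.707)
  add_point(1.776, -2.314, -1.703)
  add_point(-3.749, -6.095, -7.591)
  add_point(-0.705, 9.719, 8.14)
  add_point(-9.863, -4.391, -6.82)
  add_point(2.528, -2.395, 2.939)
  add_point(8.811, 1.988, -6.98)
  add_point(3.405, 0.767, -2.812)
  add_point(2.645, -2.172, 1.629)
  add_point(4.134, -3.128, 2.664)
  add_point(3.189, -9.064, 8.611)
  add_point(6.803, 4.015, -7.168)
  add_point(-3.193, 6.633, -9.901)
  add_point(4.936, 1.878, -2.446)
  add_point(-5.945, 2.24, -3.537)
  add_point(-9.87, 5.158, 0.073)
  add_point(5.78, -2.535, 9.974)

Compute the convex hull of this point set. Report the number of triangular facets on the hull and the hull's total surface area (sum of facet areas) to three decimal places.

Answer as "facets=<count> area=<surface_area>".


facets=20 area=1120.557

Extreme-point indices: [0, 2, 3, 5, 6, 7, 9, 13, 14, 15, 18, 19] — 12 of 20 on the boundary.

Per-facet area ½‖(b−a)×(c−a)‖:
  f1: (p3, p7, p18) → 47.3999
  f2: (p3, p7, p15) → 19.1297
  f3: (p3, p6, p18) → 56.2489
  f4: (p3, p15, p6) → 28.7431
  f5: (p0, p6, p18) → 65.3304
  f6: (p0, p7, p18) → 68.6501
  f7: (p0, p13, p7) → 70.2195
  f8: (p19, p13, p2) → 25.8721
  f9: (p19, p9, p2) → 61.6824
  f10: (p19, p9, p6) → 119.9419
  f11: (p19, p0, p6) → 57.4405
  f12: (p19, p0, p13) → 32.3136
  f13: (p14, p15, p6) → 93.0188
  f14: (p14, p9, p6) → 22.7943
  f15: (p14, p9, p15) → 8.1186
  f16: (p5, p7, p15) → 40.5609
  f17: (p5, p9, p15) → 80.1574
  f18: (p5, p9, p2) → 103.0142
  f19: (p5, p13, p2) → 65.5261
  f20: (p5, p13, p7) → 54.3944
Σ area = 1120.557

Euler: V−E+F = 12−30+20 = 2.


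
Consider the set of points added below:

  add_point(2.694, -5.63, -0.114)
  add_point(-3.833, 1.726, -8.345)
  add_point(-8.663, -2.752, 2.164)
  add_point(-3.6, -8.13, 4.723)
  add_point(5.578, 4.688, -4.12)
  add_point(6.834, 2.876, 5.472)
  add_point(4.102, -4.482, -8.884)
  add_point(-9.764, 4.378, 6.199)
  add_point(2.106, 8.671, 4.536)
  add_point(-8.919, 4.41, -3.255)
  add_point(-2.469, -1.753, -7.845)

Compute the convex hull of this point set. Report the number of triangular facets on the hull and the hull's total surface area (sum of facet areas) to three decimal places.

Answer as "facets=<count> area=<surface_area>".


facets=18 area=785.160

Extreme-point indices: [0, 1, 2, 3, 4, 5, 6, 7, 8, 9, 10] — 11 of 11 on the boundary.

Area of each hull facet:
  f1: (p3, p5, p7) → 99.7378
  f2: (p4, p6, p5) → 48.9848
  f3: (p2, p3, p7) → 27.5989
  f4: (p0, p3, p5) → 44.5737
  f5: (p0, p6, p5) → 46.2766
  f6: (p0, p6, p3) → 25.6084
  f7: (p8, p5, p7) → 45.6276
  f8: (p8, p4, p5) → 34.8469
  f9: (p9, p2, p7) → 34.0839
  f10: (p9, p8, p7) → 59.0194
  f11: (p9, p8, p4) → 67.9756
  f12: (p1, p4, p6) → 46.9270
  f13: (p1, p9, p4) → 40.1715
  f14: (p10, p1, p6) → 10.1634
  f15: (p10, p6, p3) → 50.8092
  f16: (p10, p2, p3) → 46.1701
  f17: (p10, p9, p2) → 43.8398
  f18: (p10, p1, p9) → 12.7458
Σ area = 785.160

Euler: V−E+F = 11−27+18 = 2.


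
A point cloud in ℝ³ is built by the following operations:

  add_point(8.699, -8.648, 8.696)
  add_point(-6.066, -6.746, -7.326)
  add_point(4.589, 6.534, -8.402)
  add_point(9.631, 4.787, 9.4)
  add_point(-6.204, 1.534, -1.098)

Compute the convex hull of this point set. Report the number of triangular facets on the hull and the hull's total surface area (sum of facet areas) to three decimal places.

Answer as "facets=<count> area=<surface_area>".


facets=6 area=729.060

Hull vertices (5/5): indices [0, 1, 2, 3, 4].

Facet areas (half cross-product norm):
  f1: (p0, p3, p4) → 125.7303
  f2: (p2, p3, p4) → 122.6583
  f3: (p2, p0, p3) → 125.2737
  f4: (p1, p0, p4) → 105.6314
  f5: (p1, p2, p4) → 72.2628
  f6: (p1, p2, p0) → 177.5039
Σ area = 729.060

Euler characteristic 5−9+6 = 2 ✓


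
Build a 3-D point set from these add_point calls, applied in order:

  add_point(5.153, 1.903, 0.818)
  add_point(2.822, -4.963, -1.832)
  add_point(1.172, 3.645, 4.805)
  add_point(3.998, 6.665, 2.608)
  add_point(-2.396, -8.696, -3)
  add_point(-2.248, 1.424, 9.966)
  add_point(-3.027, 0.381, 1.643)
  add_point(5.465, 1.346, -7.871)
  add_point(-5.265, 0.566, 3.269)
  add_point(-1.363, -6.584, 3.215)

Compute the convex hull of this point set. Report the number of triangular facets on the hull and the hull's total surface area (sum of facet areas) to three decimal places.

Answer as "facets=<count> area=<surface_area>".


facets=12 area=440.314

Extreme-point indices: [0, 1, 3, 4, 5, 7, 8, 9] — 8 of 10 on the boundary.

Area of each hull facet:
  f1: (p4, p7, p8) → 76.2426
  f2: (p3, p7, p8) → 65.5179
  f3: (p3, p5, p8) → 38.4834
  f4: (p9, p4, p8) → 26.4555
  f5: (p9, p5, p8) → 30.0033
  f6: (p1, p4, p7) → 25.6091
  f7: (p1, p9, p4) → 19.0795
  f8: (p0, p3, p7) → 20.7429
  f9: (p0, p1, p7) → 30.9897
  f10: (p0, p3, p5) → 28.5559
  f11: (p0, p9, p5) → 52.8366
  f12: (p0, p1, p9) → 25.7978
Σ area = 440.314

Check V−E+F: 8 − 18 + 12 = 2.


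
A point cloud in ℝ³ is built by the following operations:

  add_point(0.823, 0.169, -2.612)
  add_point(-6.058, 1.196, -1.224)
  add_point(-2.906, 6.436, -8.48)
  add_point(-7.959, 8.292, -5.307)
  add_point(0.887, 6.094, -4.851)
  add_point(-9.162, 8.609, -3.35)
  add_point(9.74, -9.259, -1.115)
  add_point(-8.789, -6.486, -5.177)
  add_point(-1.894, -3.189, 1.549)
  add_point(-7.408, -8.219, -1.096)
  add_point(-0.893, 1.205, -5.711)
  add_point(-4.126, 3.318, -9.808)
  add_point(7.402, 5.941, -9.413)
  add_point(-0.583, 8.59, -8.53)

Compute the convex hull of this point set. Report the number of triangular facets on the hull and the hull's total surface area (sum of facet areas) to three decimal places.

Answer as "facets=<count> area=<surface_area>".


Hull vertices (10/14): indices [3, 4, 5, 6, 7, 8, 9, 11, 12, 13].

Triangle areas on the boundary:
  f1: (p7, p11, p6) → 111.3162
  f2: (p4, p8, p5) → 60.3623
  f3: (p4, p8, p6) → 77.6732
  f4: (p9, p8, p5) → 58.1048
  f5: (p9, p7, p5) → 33.9831
  f6: (p9, p8, p6) → 51.3219
  f7: (p9, p7, p6) → 37.8125
  f8: (p13, p4, p5) → 23.2439
  f9: (p3, p13, p5) → 5.5070
  f10: (p3, p13, p11) → 23.2781
  f11: (p3, p7, p5) → 17.0764
  f12: (p3, p7, p11) → 45.3171
  f13: (p12, p4, p6) → 68.7596
  f14: (p12, p13, p4) → 18.3092
  f15: (p12, p11, p6) → 103.2434
  f16: (p12, p13, p11) → 26.5980
Σ area = 761.907

Check V−E+F: 10 − 24 + 16 = 2.

facets=16 area=761.907


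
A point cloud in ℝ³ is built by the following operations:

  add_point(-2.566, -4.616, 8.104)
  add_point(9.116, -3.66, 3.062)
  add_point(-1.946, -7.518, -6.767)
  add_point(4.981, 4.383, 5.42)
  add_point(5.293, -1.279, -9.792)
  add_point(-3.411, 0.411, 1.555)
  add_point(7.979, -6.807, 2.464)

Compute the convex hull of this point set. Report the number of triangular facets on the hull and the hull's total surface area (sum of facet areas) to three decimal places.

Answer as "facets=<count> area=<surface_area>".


facets=10 area=520.951

Extreme-point indices: [0, 1, 2, 3, 4, 5, 6] — 7 of 7 on the boundary.

Per-facet area ½‖(b−a)×(c−a)‖:
  f1: (p4, p2, p5) → 57.6714
  f2: (p0, p2, p5) → 47.6134
  f3: (p3, p4, p5) → 71.5339
  f4: (p3, p4, p1) → 63.6049
  f5: (p3, p0, p5) → 41.2654
  f6: (p3, p0, p1) → 53.5349
  f7: (p6, p0, p1) → 20.6446
  f8: (p6, p0, p2) → 78.4609
  f9: (p6, p4, p1) → 23.0367
  f10: (p6, p4, p2) → 63.5843
Σ area = 520.951

Check V−E+F: 7 − 15 + 10 = 2.


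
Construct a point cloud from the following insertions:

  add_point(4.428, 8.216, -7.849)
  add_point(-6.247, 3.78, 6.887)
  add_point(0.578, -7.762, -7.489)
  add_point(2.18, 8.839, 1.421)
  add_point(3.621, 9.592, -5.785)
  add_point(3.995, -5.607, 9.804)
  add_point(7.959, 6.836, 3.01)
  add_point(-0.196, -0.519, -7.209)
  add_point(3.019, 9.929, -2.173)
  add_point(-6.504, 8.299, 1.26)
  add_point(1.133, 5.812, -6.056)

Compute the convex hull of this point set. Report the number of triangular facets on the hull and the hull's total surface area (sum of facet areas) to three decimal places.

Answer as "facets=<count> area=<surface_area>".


Hull vertices (11/11): indices [0, 1, 2, 3, 4, 5, 6, 7, 8, 9, 10].

Facet areas (half cross-product norm):
  f1: (p5, p2, p6) → 124.8913
  f2: (p0, p2, p6) → 94.3377
  f3: (p1, p5, p6) → 92.8036
  f4: (p1, p2, p9) → 69.6895
  f5: (p1, p5, p2) → 121.7594
  f6: (p7, p2, p9) → 35.3526
  f7: (p7, p0, p2) → 20.4392
  f8: (p3, p8, p9) → 16.3419
  f9: (p3, p8, p6) → 12.0634
  f10: (p3, p1, p9) → 31.4199
  f11: (p3, p1, p6) → 32.2419
  f12: (p4, p0, p6) → 12.1260
  f13: (p4, p8, p6) → 12.3125
  f14: (p4, p0, p9) → 12.3342
  f15: (p4, p8, p9) → 16.6766
  f16: (p10, p0, p9) → 18.0251
  f17: (p10, p7, p9) → 34.9981
  f18: (p10, p7, p0) → 11.7235
Σ area = 769.536

Check V−E+F: 11 − 27 + 18 = 2.

facets=18 area=769.536


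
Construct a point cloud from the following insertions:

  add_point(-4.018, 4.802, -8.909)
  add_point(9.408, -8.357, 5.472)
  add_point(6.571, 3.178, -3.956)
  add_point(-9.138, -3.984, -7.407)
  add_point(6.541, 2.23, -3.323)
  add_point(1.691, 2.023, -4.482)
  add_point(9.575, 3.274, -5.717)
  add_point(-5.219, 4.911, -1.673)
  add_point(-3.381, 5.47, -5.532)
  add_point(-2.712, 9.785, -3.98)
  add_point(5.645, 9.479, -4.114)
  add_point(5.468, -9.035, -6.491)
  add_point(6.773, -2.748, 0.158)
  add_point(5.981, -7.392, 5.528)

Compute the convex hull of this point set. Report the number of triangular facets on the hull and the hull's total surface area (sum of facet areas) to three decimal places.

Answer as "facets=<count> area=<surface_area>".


facets=14 area=812.258

9 of the 14 inputs are extreme points: [0, 1, 3, 6, 7, 9, 10, 11, 13].

Triangle areas on the boundary:
  f1: (p11, p13, p3) → 93.8487
  f2: (p0, p9, p3) → 29.6501
  f3: (p0, p11, p3) → 78.2363
  f4: (p0, p11, p6) → 89.1331
  f5: (p7, p9, p3) → 26.9617
  f6: (p7, p13, p3) → 101.5741
  f7: (p7, p13, p9) → 48.1410
  f8: (p10, p13, p9) → 81.2046
  f9: (p10, p0, p6) → 44.1906
  f10: (p10, p0, p9) → 29.4936
  f11: (p1, p11, p6) → 80.2221
  f12: (p1, p11, p13) → 21.6150
  f13: (p1, p10, p6) → 54.4336
  f14: (p1, p10, p13) → 33.5542
Σ area = 812.258

Euler: V−E+F = 9−21+14 = 2.


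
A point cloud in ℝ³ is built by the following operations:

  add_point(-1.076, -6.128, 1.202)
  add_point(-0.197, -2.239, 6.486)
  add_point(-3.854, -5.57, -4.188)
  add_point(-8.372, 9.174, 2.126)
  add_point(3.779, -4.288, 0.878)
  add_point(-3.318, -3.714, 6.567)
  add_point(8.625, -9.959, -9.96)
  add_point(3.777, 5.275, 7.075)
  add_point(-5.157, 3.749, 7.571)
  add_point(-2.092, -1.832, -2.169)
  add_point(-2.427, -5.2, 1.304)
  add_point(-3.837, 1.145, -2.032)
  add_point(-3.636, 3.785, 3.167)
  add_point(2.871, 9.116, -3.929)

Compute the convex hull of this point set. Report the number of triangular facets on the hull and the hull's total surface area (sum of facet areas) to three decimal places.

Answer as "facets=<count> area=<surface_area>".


Hull vertices (10/14): indices [0, 1, 2, 3, 4, 5, 6, 7, 8, 13].

Facet areas (half cross-product norm):
  f1: (p2, p0, p6) → 43.8407
  f2: (p2, p13, p3) → 96.4369
  f3: (p2, p13, p6) → 116.2311
  f4: (p7, p13, p6) → 121.5257
  f5: (p7, p8, p3) → 36.7571
  f6: (p7, p13, p3) → 69.1465
  f7: (p5, p2, p0) → 15.9240
  f8: (p5, p7, p8) → 35.0710
  f9: (p5, p8, p3) → 24.9771
  f10: (p5, p2, p3) → 78.3143
  f11: (p5, p0, p6) → 15.7391
  f12: (p1, p5, p6) → 33.7557
  f13: (p1, p5, p7) → 8.8916
  f14: (p4, p7, p6) → 43.9870
  f15: (p4, p1, p6) → 11.2318
  f16: (p4, p1, p7) → 30.5260
Σ area = 782.356

Check V−E+F: 10 − 24 + 16 = 2.

facets=16 area=782.356


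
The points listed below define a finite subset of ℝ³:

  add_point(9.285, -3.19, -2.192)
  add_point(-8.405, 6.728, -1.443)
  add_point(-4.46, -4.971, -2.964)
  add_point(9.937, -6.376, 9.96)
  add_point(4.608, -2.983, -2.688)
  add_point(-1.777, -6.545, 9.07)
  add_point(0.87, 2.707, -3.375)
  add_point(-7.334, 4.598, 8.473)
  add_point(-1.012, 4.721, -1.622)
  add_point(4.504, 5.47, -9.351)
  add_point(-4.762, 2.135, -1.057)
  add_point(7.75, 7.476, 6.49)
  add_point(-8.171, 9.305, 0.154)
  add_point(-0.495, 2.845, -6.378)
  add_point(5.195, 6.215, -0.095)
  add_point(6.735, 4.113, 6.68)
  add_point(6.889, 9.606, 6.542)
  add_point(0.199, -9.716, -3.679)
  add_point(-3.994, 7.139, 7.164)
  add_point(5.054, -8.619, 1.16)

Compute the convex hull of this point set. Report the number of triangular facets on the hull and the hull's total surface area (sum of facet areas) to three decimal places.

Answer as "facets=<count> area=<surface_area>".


facets=24 area=1142.315

Extreme-point indices: [0, 1, 2, 3, 5, 7, 9, 11, 12, 13, 16, 17, 18, 19] — 14 of 20 on the boundary.

Per-facet area ½‖(b−a)×(c−a)‖:
  f1: (p7, p16, p3) → 124.5014
  f2: (p11, p16, p3) → 5.6622
  f3: (p11, p9, p16) → 18.6867
  f4: (p13, p9, p1) → 23.5347
  f5: (p0, p17, p9) → 68.8901
  f6: (p0, p11, p3) → 79.5779
  f7: (p0, p11, p9) → 82.3756
  f8: (p12, p7, p1) → 14.5721
  f9: (p12, p9, p1) → 22.1840
  f10: (p12, p9, p16) → 116.7110
  f11: (p2, p7, p1) → 63.0421
  f12: (p2, p13, p1) → 46.6491
  f13: (p2, p17, p9) → 50.7085
  f14: (p2, p13, p9) → 16.2271
  f15: (p5, p7, p3) → 65.9326
  f16: (p5, p2, p17) → 41.1756
  f17: (p5, p2, p7) → 74.8965
  f18: (p19, p0, p3) → 39.4338
  f19: (p19, p0, p17) → 26.0715
  f20: (p19, p5, p3) → 50.9828
  f21: (p19, p5, p17) → 36.7987
  f22: (p18, p7, p16) → 11.4857
  f23: (p18, p12, p16) → 43.6614
  f24: (p18, p12, p7) → 18.5539
Σ area = 1142.315

Euler: V−E+F = 14−36+24 = 2.


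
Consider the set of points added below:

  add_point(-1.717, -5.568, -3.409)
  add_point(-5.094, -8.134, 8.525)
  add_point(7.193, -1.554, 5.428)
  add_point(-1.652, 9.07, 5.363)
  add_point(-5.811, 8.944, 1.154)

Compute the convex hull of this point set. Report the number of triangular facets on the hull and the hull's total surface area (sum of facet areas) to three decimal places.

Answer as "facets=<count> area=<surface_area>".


5 of the 5 inputs are extreme points: [0, 1, 2, 3, 4].

Per-facet area ½‖(b−a)×(c−a)‖:
  f1: (p0, p2, p4) → 99.0281
  f2: (p0, p1, p4) → 98.5477
  f3: (p0, p1, p2) → 76.8302
  f4: (p3, p2, p4) → 36.8044
  f5: (p3, p1, p4) → 52.7326
  f6: (p3, p1, p2) → 96.7873
Σ area = 460.730

Euler characteristic 5−9+6 = 2 ✓

facets=6 area=460.730


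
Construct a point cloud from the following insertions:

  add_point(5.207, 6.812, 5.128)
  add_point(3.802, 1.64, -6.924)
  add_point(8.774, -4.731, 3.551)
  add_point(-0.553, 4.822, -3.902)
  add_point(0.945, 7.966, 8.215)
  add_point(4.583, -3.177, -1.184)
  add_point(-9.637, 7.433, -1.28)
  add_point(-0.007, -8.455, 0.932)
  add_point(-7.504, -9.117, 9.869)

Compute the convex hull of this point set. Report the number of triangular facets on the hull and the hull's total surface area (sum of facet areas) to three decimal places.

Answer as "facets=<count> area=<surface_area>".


facets=12 area=820.077

Extreme-point indices: [0, 1, 2, 3, 4, 6, 7, 8] — 8 of 9 on the boundary.

Facet areas (half cross-product norm):
  f1: (p4, p8, p6) → 129.6319
  f2: (p4, p8, p2) → 131.2689
  f3: (p7, p8, p2) → 53.2456
  f4: (p7, p1, p2) → 60.9932
  f5: (p7, p8, p6) → 107.2744
  f6: (p7, p1, p6) → 103.0195
  f7: (p3, p1, p6) → 11.8819
  f8: (p0, p4, p2) → 28.2575
  f9: (p0, p1, p2) → 71.4069
  f10: (p0, p3, p1) → 33.4046
  f11: (p0, p4, p6) → 37.5670
  f12: (p0, p3, p6) → 52.1255
Σ area = 820.077

Euler characteristic 8−18+12 = 2 ✓


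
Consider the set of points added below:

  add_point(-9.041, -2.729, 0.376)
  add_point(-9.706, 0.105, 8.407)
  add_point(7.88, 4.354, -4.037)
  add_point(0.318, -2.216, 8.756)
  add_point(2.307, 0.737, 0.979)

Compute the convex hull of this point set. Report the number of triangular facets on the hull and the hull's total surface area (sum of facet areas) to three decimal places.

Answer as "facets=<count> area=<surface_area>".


facets=6 area=302.811

Extreme-point indices: [0, 1, 2, 3, 4] — 5 of 5 on the boundary.

Facet areas (half cross-product norm):
  f1: (p3, p2, p1) → 78.7978
  f2: (p0, p2, p1) → 79.4769
  f3: (p0, p3, p1) → 43.6610
  f4: (p4, p3, p2) → 18.5495
  f5: (p4, p0, p2) → 33.4998
  f6: (p4, p0, p3) → 48.8262
Σ area = 302.811

Check V−E+F: 5 − 9 + 6 = 2.


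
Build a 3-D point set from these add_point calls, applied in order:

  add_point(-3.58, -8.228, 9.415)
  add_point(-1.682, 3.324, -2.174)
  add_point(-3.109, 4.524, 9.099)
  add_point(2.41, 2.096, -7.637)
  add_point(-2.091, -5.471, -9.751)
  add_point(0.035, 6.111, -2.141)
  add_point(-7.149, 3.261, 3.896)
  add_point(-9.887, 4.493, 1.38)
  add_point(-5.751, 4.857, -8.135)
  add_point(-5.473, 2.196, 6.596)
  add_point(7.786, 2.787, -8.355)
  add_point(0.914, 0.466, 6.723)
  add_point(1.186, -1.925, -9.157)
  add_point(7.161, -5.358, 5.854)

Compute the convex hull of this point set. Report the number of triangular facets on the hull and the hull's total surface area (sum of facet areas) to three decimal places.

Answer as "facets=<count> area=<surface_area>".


Extreme-point indices: [0, 2, 4, 5, 7, 8, 9, 10, 13] — 9 of 14 on the boundary.

Area of each hull facet:
  f1: (p4, p0, p7) → 130.4797
  f2: (p8, p4, p7) → 55.9137
  f3: (p8, p4, p10) → 66.9532
  f4: (p9, p0, p7) → 31.7667
  f5: (p9, p2, p7) → 11.9211
  f6: (p9, p2, p0) → 21.8738
  f7: (p13, p2, p10) → 118.9666
  f8: (p13, p2, p0) → 71.3715
  f9: (p13, p4, p10) → 102.6835
  f10: (p13, p4, p0) → 103.5716
  f11: (p5, p2, p10) → 42.7649
  f12: (p5, p8, p10) → 44.0949
  f13: (p5, p2, p7) → 50.8999
  f14: (p5, p8, p7) → 40.5706
Σ area = 893.832

Euler: V−E+F = 9−21+14 = 2.

facets=14 area=893.832


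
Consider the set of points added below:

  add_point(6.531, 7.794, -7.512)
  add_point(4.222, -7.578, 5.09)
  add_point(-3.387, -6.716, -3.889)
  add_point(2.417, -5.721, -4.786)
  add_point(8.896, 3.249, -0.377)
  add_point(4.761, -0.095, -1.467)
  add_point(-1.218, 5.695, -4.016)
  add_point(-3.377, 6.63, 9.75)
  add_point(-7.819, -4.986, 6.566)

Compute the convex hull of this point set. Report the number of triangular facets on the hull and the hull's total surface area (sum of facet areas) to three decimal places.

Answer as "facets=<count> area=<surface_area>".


facets=12 area=749.248

8 of the 9 inputs are extreme points: [0, 1, 2, 3, 4, 6, 7, 8].

Facet areas (half cross-product norm):
  f1: (p0, p7, p4) → 70.0728
  f2: (p3, p0, p4) → 52.2277
  f3: (p1, p7, p8) → 79.0745
  f4: (p1, p7, p4) → 98.6333
  f5: (p1, p3, p4) → 57.6652
  f6: (p6, p7, p8) → 86.7587
  f7: (p6, p0, p7) → 52.4379
  f8: (p2, p3, p0) → 37.9582
  f9: (p2, p6, p0) → 50.7379
  f10: (p2, p6, p8) → 72.1725
  f11: (p2, p1, p8) → 61.1014
  f12: (p2, p1, p3) → 30.4079
Σ area = 749.248

Euler: V−E+F = 8−18+12 = 2.


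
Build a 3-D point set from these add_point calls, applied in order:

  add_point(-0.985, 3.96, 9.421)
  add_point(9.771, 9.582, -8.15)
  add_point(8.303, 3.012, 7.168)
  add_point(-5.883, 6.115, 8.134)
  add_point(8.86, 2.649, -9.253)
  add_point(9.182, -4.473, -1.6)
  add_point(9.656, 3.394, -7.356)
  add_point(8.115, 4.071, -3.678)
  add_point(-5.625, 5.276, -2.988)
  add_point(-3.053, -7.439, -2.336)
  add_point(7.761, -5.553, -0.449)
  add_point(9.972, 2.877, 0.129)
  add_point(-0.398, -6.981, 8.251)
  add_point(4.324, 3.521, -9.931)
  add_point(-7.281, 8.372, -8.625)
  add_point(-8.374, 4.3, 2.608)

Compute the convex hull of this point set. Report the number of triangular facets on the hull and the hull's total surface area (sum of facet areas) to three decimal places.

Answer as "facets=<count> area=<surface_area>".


facets=24 area=1109.690

Points on the hull: [0, 1, 2, 3, 4, 5, 6, 9, 10, 11, 12, 13, 14, 15] (14 of 16).

Per-facet area ½‖(b−a)×(c−a)‖:
  f1: (p12, p9, p15) → 72.1836
  f2: (p4, p13, p9) → 34.3135
  f3: (p4, p1, p13) → 16.5142
  f4: (p14, p1, p13) → 50.3367
  f5: (p14, p9, p15) → 82.5359
  f6: (p14, p13, p9) → 93.9968
  f7: (p5, p4, p9) → 65.6964
  f8: (p2, p0, p12) → 52.1035
  f9: (p2, p5, p11) → 26.8190
  f10: (p2, p1, p11) → 25.9370
  f11: (p3, p14, p1) → 144.3590
  f12: (p3, p2, p1) → 121.5163
  f13: (p3, p2, p0) → 14.1572
  f14: (p3, p14, p15) → 27.6747
  f15: (p3, p12, p15) → 44.6708
  f16: (p3, p0, p12) → 27.6384
  f17: (p10, p12, p9) → 55.5660
  f18: (p10, p5, p9) → 9.0494
  f19: (p10, p2, p12) → 64.3008
  f20: (p10, p2, p5) → 12.1689
  f21: (p6, p4, p1) → 6.6367
  f22: (p6, p5, p4) → 10.4170
  f23: (p6, p1, p11) → 22.9822
  f24: (p6, p5, p11) → 28.1160
Σ area = 1109.690

Check V−E+F: 14 − 36 + 24 = 2.


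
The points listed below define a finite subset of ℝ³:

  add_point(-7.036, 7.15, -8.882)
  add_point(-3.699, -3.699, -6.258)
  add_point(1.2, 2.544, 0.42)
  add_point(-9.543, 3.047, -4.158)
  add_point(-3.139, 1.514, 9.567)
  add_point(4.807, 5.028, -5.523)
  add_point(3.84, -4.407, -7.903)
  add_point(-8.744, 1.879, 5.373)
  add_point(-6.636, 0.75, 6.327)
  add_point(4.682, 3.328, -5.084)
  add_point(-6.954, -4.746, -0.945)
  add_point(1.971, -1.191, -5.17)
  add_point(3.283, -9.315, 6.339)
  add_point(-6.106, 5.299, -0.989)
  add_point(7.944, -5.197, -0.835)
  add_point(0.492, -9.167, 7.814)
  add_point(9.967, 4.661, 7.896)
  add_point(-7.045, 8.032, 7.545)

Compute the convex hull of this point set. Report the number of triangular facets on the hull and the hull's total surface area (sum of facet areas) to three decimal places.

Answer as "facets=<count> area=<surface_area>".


facets=22 area=1085.168

Hull vertices (13/18): indices [0, 1, 3, 4, 5, 6, 7, 10, 12, 14, 15, 16, 17].

Triangle areas on the boundary:
  f1: (p7, p17, p3) → 31.6219
  f2: (p1, p6, p12) → 57.1415
  f3: (p14, p12, p16) → 62.9339
  f4: (p14, p6, p12) → 34.8749
  f5: (p5, p14, p16) → 73.0434
  f6: (p5, p14, p6) → 39.5888
  f7: (p5, p17, p16) → 115.5951
  f8: (p4, p7, p17) → 22.1671
  f9: (p4, p17, p16) → 51.6235
  f10: (p10, p1, p12) → 41.9268
  f11: (p10, p7, p3) → 36.9880
  f12: (p10, p1, p3) → 26.5597
  f13: (p0, p5, p17) → 99.2454
  f14: (p0, p17, p3) → 41.2896
  f15: (p0, p5, p6) → 61.0742
  f16: (p0, p1, p3) → 30.8633
  f17: (p0, p1, p6) → 42.8244
  f18: (p15, p4, p7) → 39.1128
  f19: (p15, p10, p12) → 18.9909
  f20: (p15, p10, p7) → 57.0933
  f21: (p15, p12, p16) → 23.5424
  f22: (p15, p4, p16) → 77.0671
Σ area = 1085.168

Euler characteristic 13−33+22 = 2 ✓
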